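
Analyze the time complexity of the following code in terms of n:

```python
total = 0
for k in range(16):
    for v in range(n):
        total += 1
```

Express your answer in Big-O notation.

Each loop level contributes: 1 × n. Multiplying the contributions gives O(n).

Answer: O(n)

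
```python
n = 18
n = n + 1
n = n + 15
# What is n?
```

Trace:
`n = 18` → n = 18
`n = n + 1` → n = 19
`n = n + 15` → n = 34
So n = 34

Answer: 34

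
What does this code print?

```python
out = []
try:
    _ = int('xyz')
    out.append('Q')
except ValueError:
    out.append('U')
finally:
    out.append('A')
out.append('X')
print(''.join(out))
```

Execution trace: 'U' (except ValueError) → 'A' (finally) → 'X' (after the try/except). Output: UAX

Answer: UAX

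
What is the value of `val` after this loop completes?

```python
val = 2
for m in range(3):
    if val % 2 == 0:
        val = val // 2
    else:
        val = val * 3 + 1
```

Collatz-style transformation from 2
`val` takes the values: 2 → 1 → 4 → 2

Answer: 2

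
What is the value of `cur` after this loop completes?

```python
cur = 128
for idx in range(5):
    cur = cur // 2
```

Halve 5 times: 128 // 2^5 = 4
`cur` takes the values: 128 → 64 → 32 → 16 → 8 → 4

Answer: 4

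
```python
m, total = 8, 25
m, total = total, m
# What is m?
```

Trace:
`m, total = 8, 25` → m = 8; total = 25
`m, total = total, m` → m = 25; total = 8
So m = 25

Answer: 25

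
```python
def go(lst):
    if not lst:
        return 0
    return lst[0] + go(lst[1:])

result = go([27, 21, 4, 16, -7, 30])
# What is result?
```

27 + 21 + 4 + 16 + (-7) + 30 + 0 = 91

Answer: 91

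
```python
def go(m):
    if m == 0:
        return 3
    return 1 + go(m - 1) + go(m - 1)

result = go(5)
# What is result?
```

go(m) = 1 + 2·go(m-1), go(0)=3. Closed form: (3+1)·2^5 - 1 = 127.

Answer: 127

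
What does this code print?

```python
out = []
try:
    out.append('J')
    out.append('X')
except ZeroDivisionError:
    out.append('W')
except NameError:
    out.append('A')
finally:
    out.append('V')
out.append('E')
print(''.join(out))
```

Execution trace: 'J' (try body) → 'X' (try body, no exception) → 'V' (finally) → 'E' (after the try/except). Output: JXVE

Answer: JXVE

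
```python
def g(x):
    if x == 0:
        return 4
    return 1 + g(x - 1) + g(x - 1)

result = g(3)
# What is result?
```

g(x) = 1 + 2·g(x-1), g(0)=4. Closed form: (4+1)·2^3 - 1 = 39.

Answer: 39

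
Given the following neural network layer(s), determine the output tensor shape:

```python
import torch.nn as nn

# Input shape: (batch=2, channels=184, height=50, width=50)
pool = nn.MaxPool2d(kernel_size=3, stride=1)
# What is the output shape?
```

Input: (2, 184, 50, 50) -> Output: (2, 184, 48, 48)

Answer: (2, 184, 48, 48)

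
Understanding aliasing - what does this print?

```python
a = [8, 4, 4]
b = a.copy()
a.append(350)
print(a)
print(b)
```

Key concept: list.copy() creates independent copy.
Step by step:
`a = [8, 4, 4]` → a = [8, 4, 4]
`b = a.copy()` → b = [8, 4, 4]
`a.append(350)` → a = [8, 4, 4, 350]
`print(a)` → prints [8, 4, 4, 350]
`print(b)` → prints [8, 4, 4]

Answer:
[8, 4, 4, 350]
[8, 4, 4]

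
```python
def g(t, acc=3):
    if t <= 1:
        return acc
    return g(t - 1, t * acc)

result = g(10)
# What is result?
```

Accumulator trace (n, acc): (10, 3) -> (9, 30) -> (8, 270) -> (7, 2160) -> (6, 15120) -> (5, 90720) -> (4, 453600) -> (3, 1814400) -> (2, 5443200) -> (1, 10886400) -> return 10886400

Answer: 10886400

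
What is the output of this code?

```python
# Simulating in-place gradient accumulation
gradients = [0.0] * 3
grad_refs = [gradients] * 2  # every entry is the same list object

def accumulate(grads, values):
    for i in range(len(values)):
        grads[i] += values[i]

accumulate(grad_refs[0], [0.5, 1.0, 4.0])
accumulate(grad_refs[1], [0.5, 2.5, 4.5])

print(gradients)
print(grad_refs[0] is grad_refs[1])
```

Key concept: gradient accumulation aliasing.
Step by step:
`gradients = [0.0] * 3` → gradients = [0.0, 0.0, 0.0]
`grad_refs = [gradients] * 2` → grad_refs = [[0.0, 0.0, 0.0], [0.0, 0.0, 0.0]]
`accumulate(grad_refs[0], [0.5, 1.0, 4.0])` → gradients = [0.5, 1.0, 4.0]; grad_refs = [[0.5, 1.0, 4.0], [0.5, 1.0, 4.0]]
`accumulate(grad_refs[1], [0.5, 2.5, 4.5])` → gradients = [1.0, 3.5, 8.5]; grad_refs = [[1.0, 3.5, 8.5], [1.0, 3.5, 8.5]]
`print(gradients)` → prints [1.0, 3.5, 8.5]
`print(grad_refs[0] is grad_refs[1])` → prints True

Answer:
[1.0, 3.5, 8.5]
True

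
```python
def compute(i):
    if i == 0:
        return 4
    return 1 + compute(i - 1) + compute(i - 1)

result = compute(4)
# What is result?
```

compute(i) = 1 + 2·compute(i-1), compute(0)=4. Closed form: (4+1)·2^4 - 1 = 79.

Answer: 79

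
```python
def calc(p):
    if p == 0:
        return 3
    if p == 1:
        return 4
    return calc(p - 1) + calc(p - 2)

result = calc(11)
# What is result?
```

Build up from base cases: calc(0)=3, calc(1)=4, calc(2)=7, calc(3)=11, calc(4)=18, calc(5)=29, calc(6)=47, ..., calc(11)=521

Answer: 521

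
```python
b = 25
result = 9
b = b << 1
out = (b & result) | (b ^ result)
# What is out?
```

Trace:
`b = 25` → b = 25
`result = 9` → result = 9
`b = b << 1` → b = 50
`out = (b & result) | (b ^ result)` → out = 59
So out = 59

Answer: 59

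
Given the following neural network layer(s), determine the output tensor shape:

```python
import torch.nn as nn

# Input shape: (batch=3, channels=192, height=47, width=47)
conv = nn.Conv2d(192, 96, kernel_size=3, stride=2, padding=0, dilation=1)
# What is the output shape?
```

Input: (3, 192, 47, 47) -> Output: (3, 96, 23, 23)

Answer: (3, 96, 23, 23)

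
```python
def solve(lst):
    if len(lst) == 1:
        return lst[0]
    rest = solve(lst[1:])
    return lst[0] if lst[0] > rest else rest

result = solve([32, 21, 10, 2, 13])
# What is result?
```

Recursive max over [32, 21, 10, 2, 13] = 32

Answer: 32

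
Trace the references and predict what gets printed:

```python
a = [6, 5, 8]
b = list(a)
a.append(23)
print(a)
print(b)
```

Key concept: list() constructor creates copy.
Step by step:
`a = [6, 5, 8]` → a = [6, 5, 8]
`b = list(a)` → b = [6, 5, 8]
`a.append(23)` → a = [6, 5, 8, 23]
`print(a)` → prints [6, 5, 8, 23]
`print(b)` → prints [6, 5, 8]

Answer:
[6, 5, 8, 23]
[6, 5, 8]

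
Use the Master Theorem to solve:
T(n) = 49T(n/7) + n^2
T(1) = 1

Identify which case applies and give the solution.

a=49, b=7, f(n)=n^2. log_7(49) = 2. Since c=2 = 2, Case 2 applies: T(n) = Θ(n^log_b(a) · log n) = O(n^2 log n).

Answer: O(n^2 log n) - Case 2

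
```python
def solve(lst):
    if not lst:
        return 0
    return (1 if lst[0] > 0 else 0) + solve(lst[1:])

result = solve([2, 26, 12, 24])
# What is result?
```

Count of positive elements in [2, 26, 12, 24] = 4

Answer: 4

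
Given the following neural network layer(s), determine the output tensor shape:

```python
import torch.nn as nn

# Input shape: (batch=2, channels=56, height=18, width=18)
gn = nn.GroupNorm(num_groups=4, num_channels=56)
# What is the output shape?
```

Input: (2, 56, 18, 18) -> Output: (2, 56, 18, 18)

Answer: (2, 56, 18, 18)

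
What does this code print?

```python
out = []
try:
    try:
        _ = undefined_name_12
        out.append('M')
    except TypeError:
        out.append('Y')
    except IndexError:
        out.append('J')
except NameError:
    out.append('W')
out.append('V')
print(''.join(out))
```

Execution trace: 'W' (outer except NameError) → 'V' (after the try/except). Output: WV

Answer: WV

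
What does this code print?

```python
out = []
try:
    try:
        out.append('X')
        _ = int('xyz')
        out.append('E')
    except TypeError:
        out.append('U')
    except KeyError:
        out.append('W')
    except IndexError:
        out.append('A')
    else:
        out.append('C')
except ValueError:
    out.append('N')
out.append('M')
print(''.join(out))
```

Execution trace: 'X' (try body) → 'N' (outer except ValueError) → 'M' (after the try/except). Output: XNM

Answer: XNM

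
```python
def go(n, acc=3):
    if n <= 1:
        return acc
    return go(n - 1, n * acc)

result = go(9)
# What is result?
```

Accumulator trace (n, acc): (9, 3) -> (8, 27) -> (7, 216) -> (6, 1512) -> (5, 9072) -> (4, 45360) -> (3, 181440) -> (2, 544320) -> (1, 1088640) -> return 1088640

Answer: 1088640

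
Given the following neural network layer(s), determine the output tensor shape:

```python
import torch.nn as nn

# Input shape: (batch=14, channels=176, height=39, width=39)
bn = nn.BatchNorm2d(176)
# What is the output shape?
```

Input: (14, 176, 39, 39) -> Output: (14, 176, 39, 39)

Answer: (14, 176, 39, 39)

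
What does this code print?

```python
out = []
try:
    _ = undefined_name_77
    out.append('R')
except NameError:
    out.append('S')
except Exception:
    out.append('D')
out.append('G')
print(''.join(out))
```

Execution trace: 'S' (except NameError) → 'G' (after the try/except). Output: SG

Answer: SG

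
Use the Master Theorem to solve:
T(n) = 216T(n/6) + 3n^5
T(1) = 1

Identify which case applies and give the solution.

a=216, b=6, f(n)=3n^5. log_6(216) = 3. Since c=5 > 3 and the regularity condition holds (216(n/6)^5 = (216/6^5)n^5 with 216/6^5 < 1), Case 3 applies: T(n) = Θ(f(n)) = O(n^5).

Answer: O(n^5) - Case 3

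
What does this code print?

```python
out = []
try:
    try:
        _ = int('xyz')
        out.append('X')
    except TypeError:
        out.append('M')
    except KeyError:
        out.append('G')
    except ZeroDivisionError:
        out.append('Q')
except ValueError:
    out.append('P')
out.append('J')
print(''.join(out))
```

Execution trace: 'P' (outer except ValueError) → 'J' (after the try/except). Output: PJ

Answer: PJ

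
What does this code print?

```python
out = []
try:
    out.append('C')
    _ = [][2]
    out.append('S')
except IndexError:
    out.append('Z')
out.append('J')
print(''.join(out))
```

Execution trace: 'C' (try body) → 'Z' (except IndexError) → 'J' (after the try/except). Output: CZJ

Answer: CZJ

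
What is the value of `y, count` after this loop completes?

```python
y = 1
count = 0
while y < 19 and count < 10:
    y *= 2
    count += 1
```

Double until >= 19 or 10 iterations
`y, count` takes the values: (1, 0) → (2, 0) → (2, 1) → (4, 1) → (4, 2) → (8, 2) → (8, 3) → (16, 3) → (16, 4) → (32, 4) → (32, 5)

Answer: 32, 5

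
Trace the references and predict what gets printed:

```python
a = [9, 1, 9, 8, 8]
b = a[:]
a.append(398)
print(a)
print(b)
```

Key concept: slice [:] creates copy.
Step by step:
`a = [9, 1, 9, 8, 8]` → a = [9, 1, 9, 8, 8]
`b = a[:]` → b = [9, 1, 9, 8, 8]
`a.append(398)` → a = [9, 1, 9, 8, 8, 398]
`print(a)` → prints [9, 1, 9, 8, 8, 398]
`print(b)` → prints [9, 1, 9, 8, 8]

Answer:
[9, 1, 9, 8, 8, 398]
[9, 1, 9, 8, 8]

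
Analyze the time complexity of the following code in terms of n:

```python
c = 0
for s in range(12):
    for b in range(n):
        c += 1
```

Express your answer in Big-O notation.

Each loop level contributes: 1 × n. Multiplying the contributions gives O(n).

Answer: O(n)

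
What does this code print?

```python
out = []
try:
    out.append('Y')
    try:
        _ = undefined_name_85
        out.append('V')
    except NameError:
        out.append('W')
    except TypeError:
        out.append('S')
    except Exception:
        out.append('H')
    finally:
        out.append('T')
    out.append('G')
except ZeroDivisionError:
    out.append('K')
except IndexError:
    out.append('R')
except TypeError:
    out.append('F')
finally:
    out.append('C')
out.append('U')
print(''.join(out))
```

Execution trace: 'Y' (try body) → 'W' (inner except NameError) → 'T' (inner finally) → 'G' (try body, no exception) → 'C' (finally) → 'U' (after the try/except). Output: YWTGCU

Answer: YWTGCU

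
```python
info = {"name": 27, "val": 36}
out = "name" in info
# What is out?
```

Trace:
`info = {"name": 27, "val": 36}` → info = {'name': 27, 'val': 36}
`out = "name" in info` → out = True
So out = True

Answer: True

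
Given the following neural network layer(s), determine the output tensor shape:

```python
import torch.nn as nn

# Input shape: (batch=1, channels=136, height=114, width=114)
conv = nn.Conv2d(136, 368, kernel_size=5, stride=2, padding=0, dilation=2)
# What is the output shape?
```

Input: (1, 136, 114, 114) -> Output: (1, 368, 53, 53)

Answer: (1, 368, 53, 53)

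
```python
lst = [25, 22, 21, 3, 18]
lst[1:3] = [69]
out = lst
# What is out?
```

Trace:
`lst = [25, 22, 21, 3, 18]` → lst = [25, 22, 21, 3, 18]
`lst[1:3] = [69]` → lst = [25, 69, 3, 18]
`out = lst` → out = [25, 69, 3, 18]
So out = [25, 69, 3, 18]

Answer: [25, 69, 3, 18]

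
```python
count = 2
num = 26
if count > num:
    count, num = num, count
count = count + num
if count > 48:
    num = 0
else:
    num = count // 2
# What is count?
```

Trace:
`count = 2` → count = 2
`num = 26` → num = 26
`if count > num: ...` → count > num is False → no variable changes
`count = count + num` → count = 28
`if count > 48: ...` → count > 48 is False, take else branch → num = 14
So count = 28

Answer: 28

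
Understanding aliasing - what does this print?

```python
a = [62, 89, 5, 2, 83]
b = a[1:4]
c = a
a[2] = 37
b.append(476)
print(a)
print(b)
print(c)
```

Key concept: slice vs alias.
Step by step:
`a = [62, 89, 5, 2, 83]` → a = [62, 89, 5, 2, 83]
`b = a[1:4]` → b = [89, 5, 2]
`c = a` → c = [62, 89, 5, 2, 83] (same object as a)
`a[2] = 37` → a = [62, 89, 37, 2, 83] (same object as c); c = [62, 89, 37, 2, 83] (same object as a)
`b.append(476)` → b = [89, 5, 2, 476]
`print(a)` → prints [62, 89, 37, 2, 83]
`print(b)` → prints [89, 5, 2, 476]
`print(c)` → prints [62, 89, 37, 2, 83]

Answer:
[62, 89, 37, 2, 83]
[89, 5, 2, 476]
[62, 89, 37, 2, 83]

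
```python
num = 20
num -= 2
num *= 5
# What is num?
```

Trace:
`num = 20` → num = 20
`num -= 2` → num = 18
`num *= 5` → num = 90
So num = 90

Answer: 90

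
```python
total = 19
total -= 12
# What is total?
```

Trace:
`total = 19` → total = 19
`total -= 12` → total = 7
So total = 7

Answer: 7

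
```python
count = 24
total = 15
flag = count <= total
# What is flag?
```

Trace:
`count = 24` → count = 24
`total = 15` → total = 15
`flag = count <= total` → flag = False
So flag = False

Answer: False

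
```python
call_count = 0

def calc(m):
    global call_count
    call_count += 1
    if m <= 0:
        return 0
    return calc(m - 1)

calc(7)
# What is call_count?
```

Linear recursion stepping by 1: 8 calls from m=7 down to ≤0.

Answer: 8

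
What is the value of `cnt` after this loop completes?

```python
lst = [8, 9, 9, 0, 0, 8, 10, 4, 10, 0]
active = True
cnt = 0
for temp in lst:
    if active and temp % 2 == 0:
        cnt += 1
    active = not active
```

Count even values at even positions
`cnt` takes the values: 0 → 1 → 2 → 3 → 4

Answer: 4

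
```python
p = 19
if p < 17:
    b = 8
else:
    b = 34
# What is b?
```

Trace:
`p = 19` → p = 19
`if p < 17: ...` → p < 17 is False, take else branch → b = 34
So b = 34

Answer: 34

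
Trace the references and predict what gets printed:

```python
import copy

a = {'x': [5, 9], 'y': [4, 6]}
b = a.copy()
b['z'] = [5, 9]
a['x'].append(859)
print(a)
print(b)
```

Key concept: shallow copy of dict with mutable values.
Step by step:
`a = {'x': [5, 9], 'y': [4, 6]}` → a = {'x': [5, 9], 'y': [4, 6]}
`b = a.copy()` → b = {'x': [5, 9], 'y': [4, 6]}
`b['z'] = [5, 9]` → b = {'x': [5, 9], 'y': [4, 6], 'z': [5, 9]}
`a['x'].append(859)` → a = {'x': [5, 9, 859], 'y': [4, 6]}; b = {'x': [5, 9, 859], 'y': [4, 6], 'z': [5, 9]}
`print(a)` → prints {'x': [5, 9, 859], 'y': [4, 6]}
`print(b)` → prints {'x': [5, 9, 859], 'y': [4, 6], 'z': [5, 9]}

Answer:
{'x': [5, 9, 859], 'y': [4, 6]}
{'x': [5, 9, 859], 'y': [4, 6], 'z': [5, 9]}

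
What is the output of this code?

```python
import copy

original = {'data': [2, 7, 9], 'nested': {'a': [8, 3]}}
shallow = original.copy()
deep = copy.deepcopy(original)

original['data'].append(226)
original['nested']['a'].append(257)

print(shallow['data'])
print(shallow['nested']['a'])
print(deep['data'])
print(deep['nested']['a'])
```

Key concept: comparing shallow vs deep copy.
Step by step:
`original = {'data': [2, 7, 9], 'nested': {'a': [8, 3]}}` → original = {'data': [2, 7, 9], 'nested': {'a': [8, 3]}}
`shallow = original.copy()` → shallow = {'data': [2, 7, 9], 'nested': {'a': [8, 3]}}
`deep = copy.deepcopy(original)` → deep = {'data': [2, 7, 9], 'nested': {'a': [8, 3]}}
`original['data'].append(226)` → original = {'data': [2, 7, 9, 226], 'nested': {'a': [8, 3]}}; shallow = {'data': [2, 7, 9, 226], 'nested': {'a': [8, 3]}}
`original['nested']['a'].append(257)` → original = {'data': [2, 7, 9, 226], 'nested': {'a': [8, 3, 257]}}; shallow = {'data': [2, 7, 9, 226], 'nested': {'a': [8, 3, 257]}}
`print(shallow['data'])` → prints [2, 7, 9, 226]
`print(shallow['nested']['a'])` → prints [8, 3, 257]
`print(deep['data'])` → prints [2, 7, 9]
`print(deep['nested']['a'])` → prints [8, 3]

Answer:
[2, 7, 9, 226]
[8, 3, 257]
[2, 7, 9]
[8, 3]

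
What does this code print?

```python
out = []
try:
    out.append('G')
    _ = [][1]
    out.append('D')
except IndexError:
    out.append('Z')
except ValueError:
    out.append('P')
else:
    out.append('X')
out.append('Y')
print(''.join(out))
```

Execution trace: 'G' (try body) → 'Z' (except IndexError) → 'Y' (after the try/except). Output: GZY

Answer: GZY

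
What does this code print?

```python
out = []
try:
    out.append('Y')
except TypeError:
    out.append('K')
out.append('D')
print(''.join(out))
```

Execution trace: 'Y' (try body, no exception) → 'D' (after the try/except). Output: YD

Answer: YD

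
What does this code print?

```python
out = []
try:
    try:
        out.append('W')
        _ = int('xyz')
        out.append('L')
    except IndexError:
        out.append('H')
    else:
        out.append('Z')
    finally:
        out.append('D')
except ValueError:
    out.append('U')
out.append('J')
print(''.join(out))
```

Execution trace: 'W' (try body) → 'D' (finally) → 'U' (outer except ValueError) → 'J' (after the try/except). Output: WDUJ

Answer: WDUJ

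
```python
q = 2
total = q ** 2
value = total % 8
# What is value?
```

Trace:
`q = 2` → q = 2
`total = q ** 2` → total = 4
`value = total % 8` → value = 4
So value = 4

Answer: 4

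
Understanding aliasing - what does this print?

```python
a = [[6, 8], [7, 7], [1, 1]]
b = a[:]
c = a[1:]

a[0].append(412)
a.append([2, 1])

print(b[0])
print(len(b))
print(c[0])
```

Key concept: slice with nested mutation.
Step by step:
`a = [[6, 8], [7, 7], [1, 1]]` → a = [[6, 8], [7, 7], [1, 1]]
`b = a[:]` → b = [[6, 8], [7, 7], [1, 1]]
`c = a[1:]` → c = [[7, 7], [1, 1]]
`a[0].append(412)` → a = [[6, 8, 412], [7, 7], [1, 1]]; b = [[6, 8, 412], [7, 7], [1, 1]]
`a.append([2, 1])` → a = [[6, 8, 412], [7, 7], [1, 1], [2, 1]]
`print(b[0])` → prints [6, 8, 412]
`print(len(b))` → prints 3
`print(c[0])` → prints [7, 7]

Answer:
[6, 8, 412]
3
[7, 7]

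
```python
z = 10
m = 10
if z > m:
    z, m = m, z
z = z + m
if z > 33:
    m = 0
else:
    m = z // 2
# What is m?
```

Trace:
`z = 10` → z = 10
`m = 10` → m = 10
`if z > m: ...` → z > m is False → no variable changes
`z = z + m` → z = 20
`if z > 33: ...` → z > 33 is False, take else branch → no variable changes
So m = 10

Answer: 10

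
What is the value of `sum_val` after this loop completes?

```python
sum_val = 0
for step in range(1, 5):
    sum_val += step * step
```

Sum of squares 1² to 4² = 30
`sum_val` takes the values: 0 → 1 → 5 → 14 → 30

Answer: 30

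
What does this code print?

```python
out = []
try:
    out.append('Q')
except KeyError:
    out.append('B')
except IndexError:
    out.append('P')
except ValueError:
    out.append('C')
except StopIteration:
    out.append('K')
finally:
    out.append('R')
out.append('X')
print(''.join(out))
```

Execution trace: 'Q' (try body, no exception) → 'R' (finally) → 'X' (after the try/except). Output: QRX

Answer: QRX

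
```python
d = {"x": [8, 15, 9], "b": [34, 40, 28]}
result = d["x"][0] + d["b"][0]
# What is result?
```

Trace:
`d = {"x": [8, 15, 9], "b": [34, 40, 28]}` → d = {'x': [8, 15, 9], 'b': [34, 40, 28]}
`result = d["x"][0] + d["b"][0]` → result = 42
So result = 42

Answer: 42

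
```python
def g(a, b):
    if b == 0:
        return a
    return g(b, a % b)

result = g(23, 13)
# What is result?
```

g(23, 13) -> g(13, 10) -> g(10, 3) -> g(3, 1) -> g(1, 0) -> 1

Answer: 1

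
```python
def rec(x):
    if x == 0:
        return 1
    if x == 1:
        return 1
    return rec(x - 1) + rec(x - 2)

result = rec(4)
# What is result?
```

Build up from base cases: rec(0)=1, rec(1)=1, rec(2)=2, rec(3)=3, rec(4)=5

Answer: 5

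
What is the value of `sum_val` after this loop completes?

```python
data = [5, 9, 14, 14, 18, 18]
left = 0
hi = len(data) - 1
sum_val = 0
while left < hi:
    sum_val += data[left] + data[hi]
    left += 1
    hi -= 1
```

Sum of pairs from ends
`sum_val` takes the values: 0 → 23 → 50 → 78

Answer: 78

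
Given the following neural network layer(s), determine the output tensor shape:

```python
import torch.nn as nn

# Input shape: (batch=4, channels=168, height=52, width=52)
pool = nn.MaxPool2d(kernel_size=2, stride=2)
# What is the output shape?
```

Input: (4, 168, 52, 52) -> Output: (4, 168, 26, 26)

Answer: (4, 168, 26, 26)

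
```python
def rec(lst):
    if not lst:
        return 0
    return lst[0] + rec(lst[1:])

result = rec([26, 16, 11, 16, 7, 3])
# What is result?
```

26 + 16 + 11 + 16 + 7 + 3 + 0 = 79

Answer: 79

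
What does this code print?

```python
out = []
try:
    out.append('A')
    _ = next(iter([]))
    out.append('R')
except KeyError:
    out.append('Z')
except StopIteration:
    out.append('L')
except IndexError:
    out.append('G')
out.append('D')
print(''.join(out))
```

Execution trace: 'A' (try body) → 'L' (except StopIteration) → 'D' (after the try/except). Output: ALD

Answer: ALD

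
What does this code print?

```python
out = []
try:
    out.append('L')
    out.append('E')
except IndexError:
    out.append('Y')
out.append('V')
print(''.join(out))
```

Execution trace: 'L' (try body) → 'E' (try body, no exception) → 'V' (after the try/except). Output: LEV

Answer: LEV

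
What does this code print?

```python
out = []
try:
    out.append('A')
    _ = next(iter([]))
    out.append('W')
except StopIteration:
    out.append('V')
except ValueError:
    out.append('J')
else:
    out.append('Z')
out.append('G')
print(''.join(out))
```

Execution trace: 'A' (try body) → 'V' (except StopIteration) → 'G' (after the try/except). Output: AVG

Answer: AVG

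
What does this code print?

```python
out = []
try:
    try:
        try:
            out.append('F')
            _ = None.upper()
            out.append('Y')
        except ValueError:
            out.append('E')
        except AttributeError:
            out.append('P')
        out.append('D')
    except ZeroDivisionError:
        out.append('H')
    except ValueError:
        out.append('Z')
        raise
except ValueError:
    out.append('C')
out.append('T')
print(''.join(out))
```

Execution trace: 'F' (inner try body) → 'P' (inner except AttributeError) → 'D' (try body, no exception) → 'T' (after the try/except). Output: FPDT

Answer: FPDT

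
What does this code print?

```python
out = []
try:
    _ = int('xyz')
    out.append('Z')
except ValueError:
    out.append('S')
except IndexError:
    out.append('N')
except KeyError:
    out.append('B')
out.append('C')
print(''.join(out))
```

Execution trace: 'S' (except ValueError) → 'C' (after the try/except). Output: SC

Answer: SC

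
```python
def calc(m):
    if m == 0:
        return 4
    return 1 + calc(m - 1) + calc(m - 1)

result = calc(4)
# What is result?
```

calc(m) = 1 + 2·calc(m-1), calc(0)=4. Closed form: (4+1)·2^4 - 1 = 79.

Answer: 79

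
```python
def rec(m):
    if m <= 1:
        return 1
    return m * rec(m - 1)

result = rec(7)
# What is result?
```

rec(7) = 7 * 6 * 5 * 4 * 3 * 2 * 1 = 5040

Answer: 5040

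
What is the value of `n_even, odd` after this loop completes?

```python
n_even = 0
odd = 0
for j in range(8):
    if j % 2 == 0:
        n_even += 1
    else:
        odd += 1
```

Count evens and odds in range(8)
`n_even, odd` takes the values: (0, 0) → (1, 0) → (1, 1) → (2, 1) → (2, 2) → (3, 2) → (3, 3) → (4, 3) → (4, 4)

Answer: 4, 4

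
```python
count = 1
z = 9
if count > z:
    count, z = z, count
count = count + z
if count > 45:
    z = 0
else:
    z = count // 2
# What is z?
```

Trace:
`count = 1` → count = 1
`z = 9` → z = 9
`if count > z: ...` → count > z is False → no variable changes
`count = count + z` → count = 10
`if count > 45: ...` → count > 45 is False, take else branch → z = 5
So z = 5

Answer: 5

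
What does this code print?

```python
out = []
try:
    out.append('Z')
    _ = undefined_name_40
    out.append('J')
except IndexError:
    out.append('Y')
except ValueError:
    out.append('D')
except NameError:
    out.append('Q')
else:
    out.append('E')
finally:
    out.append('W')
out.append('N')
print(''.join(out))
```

Execution trace: 'Z' (try body) → 'Q' (except NameError) → 'W' (finally) → 'N' (after the try/except). Output: ZQWN

Answer: ZQWN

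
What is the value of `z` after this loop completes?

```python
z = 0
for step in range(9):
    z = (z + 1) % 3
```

Increment mod 3, 9 times = 0
`z` takes the values: 0 → 1 → 2 → 0 → 1 → 2 → 0 → 1 → 2 → 0

Answer: 0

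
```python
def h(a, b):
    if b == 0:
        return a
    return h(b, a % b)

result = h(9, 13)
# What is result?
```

h(9, 13) -> h(13, 9) -> h(9, 4) -> h(4, 1) -> h(1, 0) -> 1

Answer: 1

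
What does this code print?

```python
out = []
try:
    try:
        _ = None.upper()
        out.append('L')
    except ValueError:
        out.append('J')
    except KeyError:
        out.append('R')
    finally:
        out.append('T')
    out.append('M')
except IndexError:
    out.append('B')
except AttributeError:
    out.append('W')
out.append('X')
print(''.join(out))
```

Execution trace: 'T' (inner finally) → 'W' (except AttributeError) → 'X' (after the try/except). Output: TWX

Answer: TWX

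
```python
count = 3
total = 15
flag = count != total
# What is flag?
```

Trace:
`count = 3` → count = 3
`total = 15` → total = 15
`flag = count != total` → flag = True
So flag = True

Answer: True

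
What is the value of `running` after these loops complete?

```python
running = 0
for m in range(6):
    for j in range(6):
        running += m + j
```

Sum of all m+j for m,j in 6x6
`running` takes the values: 0 → 1 → 3 → 6 → 10 → 15 → 16 → 18 → 21 → 25 → 30 → 36 → 38 → 41 → 45 → 50 → 56 → 63 → 66 → 70 → 75 → 81 → 88 → 96 → 100 → 105 → 111 → 118 → 126 → 135 → 140 → 146 → 153 → 161 → 170 → 180

Answer: 180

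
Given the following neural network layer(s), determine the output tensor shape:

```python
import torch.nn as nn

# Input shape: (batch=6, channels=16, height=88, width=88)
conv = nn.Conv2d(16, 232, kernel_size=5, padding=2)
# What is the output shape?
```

Input: (6, 16, 88, 88) -> Output: (6, 232, 88, 88)

Answer: (6, 232, 88, 88)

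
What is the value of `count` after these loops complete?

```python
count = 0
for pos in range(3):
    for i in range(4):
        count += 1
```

3 * 4 = 12
`count` takes the values: 0 → 1 → 2 → 3 → 4 → 5 → 6 → 7 → 8 → 9 → 10 → 11 → 12

Answer: 12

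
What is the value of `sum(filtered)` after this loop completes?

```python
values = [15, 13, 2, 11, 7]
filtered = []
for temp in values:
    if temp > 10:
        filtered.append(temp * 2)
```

Sum of doubled values > 10
`filtered` takes the values: [] → [30] → [30, 26] → [30, 26, 22]
So `sum(filtered)` = 78

Answer: 78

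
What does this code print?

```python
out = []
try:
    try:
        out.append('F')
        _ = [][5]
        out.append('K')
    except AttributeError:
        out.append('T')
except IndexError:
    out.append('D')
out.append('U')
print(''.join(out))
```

Execution trace: 'F' (try body) → 'D' (outer except IndexError) → 'U' (after the try/except). Output: FDU

Answer: FDU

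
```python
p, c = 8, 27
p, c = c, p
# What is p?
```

Trace:
`p, c = 8, 27` → p = 8; c = 27
`p, c = c, p` → p = 27; c = 8
So p = 27

Answer: 27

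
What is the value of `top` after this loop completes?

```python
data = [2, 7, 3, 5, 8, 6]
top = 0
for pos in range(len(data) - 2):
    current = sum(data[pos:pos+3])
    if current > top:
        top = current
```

Max sum of 3-element window in [2, 7, 3, 5, 8, 6]
`top` takes the values: 0 → 12 → 15 → 16 → 19

Answer: 19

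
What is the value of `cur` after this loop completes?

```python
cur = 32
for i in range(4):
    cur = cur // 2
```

Halve 4 times: 32 // 2^4 = 2
`cur` takes the values: 32 → 16 → 8 → 4 → 2

Answer: 2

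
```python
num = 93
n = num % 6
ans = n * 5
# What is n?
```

Trace:
`num = 93` → num = 93
`n = num % 6` → n = 3
`ans = n * 5` → ans = 15
So n = 3

Answer: 3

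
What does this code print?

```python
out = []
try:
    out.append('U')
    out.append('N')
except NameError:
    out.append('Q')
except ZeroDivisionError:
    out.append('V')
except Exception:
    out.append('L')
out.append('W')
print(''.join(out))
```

Execution trace: 'U' (try body) → 'N' (try body, no exception) → 'W' (after the try/except). Output: UNW

Answer: UNW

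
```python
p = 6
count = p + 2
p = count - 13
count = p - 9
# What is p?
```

Trace:
`p = 6` → p = 6
`count = p + 2` → count = 8
`p = count - 13` → p = -5
`count = p - 9` → count = -14
So p = -5

Answer: -5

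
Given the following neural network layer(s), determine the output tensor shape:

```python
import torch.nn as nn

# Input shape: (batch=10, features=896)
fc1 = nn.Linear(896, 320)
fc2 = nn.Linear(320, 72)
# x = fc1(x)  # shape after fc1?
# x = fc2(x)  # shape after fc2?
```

Input: (10, 896) -> after fc1: (10, 320) -> Output: (10, 72)

Answer: (10, 72)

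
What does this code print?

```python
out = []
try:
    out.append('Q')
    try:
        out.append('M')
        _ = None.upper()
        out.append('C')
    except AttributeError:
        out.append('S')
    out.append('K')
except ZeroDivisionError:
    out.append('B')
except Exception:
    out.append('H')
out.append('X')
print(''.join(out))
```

Execution trace: 'Q' (try body) → 'M' (inner try body) → 'S' (inner except AttributeError) → 'K' (try body, no exception) → 'X' (after the try/except). Output: QMSKX

Answer: QMSKX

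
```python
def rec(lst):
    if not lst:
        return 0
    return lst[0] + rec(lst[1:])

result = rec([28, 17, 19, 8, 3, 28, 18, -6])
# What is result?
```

28 + 17 + 19 + 8 + 3 + 28 + 18 + (-6) + 0 = 115

Answer: 115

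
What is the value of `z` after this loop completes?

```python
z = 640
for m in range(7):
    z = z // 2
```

Halve 7 times: 640 // 2^7 = 5
`z` takes the values: 640 → 320 → 160 → 80 → 40 → 20 → 10 → 5

Answer: 5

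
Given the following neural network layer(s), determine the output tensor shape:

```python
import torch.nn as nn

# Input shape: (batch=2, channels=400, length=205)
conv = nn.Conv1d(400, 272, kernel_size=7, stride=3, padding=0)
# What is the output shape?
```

Input: (2, 400, 205) -> Output: (2, 272, 67)

Answer: (2, 272, 67)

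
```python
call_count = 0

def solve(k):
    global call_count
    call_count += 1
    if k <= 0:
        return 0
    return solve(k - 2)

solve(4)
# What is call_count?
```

Linear recursion stepping by 2: 3 calls from k=4 down to ≤0.

Answer: 3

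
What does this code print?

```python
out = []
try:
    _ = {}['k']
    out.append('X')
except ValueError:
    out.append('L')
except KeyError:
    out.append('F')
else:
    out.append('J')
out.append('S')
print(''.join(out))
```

Execution trace: 'F' (except KeyError) → 'S' (after the try/except). Output: FS

Answer: FS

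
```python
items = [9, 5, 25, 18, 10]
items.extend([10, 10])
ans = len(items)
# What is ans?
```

Trace:
`items = [9, 5, 25, 18, 10]` → items = [9, 5, 25, 18, 10]
`items.extend([10, 10])` → items = [9, 5, 25, 18, 10, 10, 10]
`ans = len(items)` → ans = 7
So ans = 7

Answer: 7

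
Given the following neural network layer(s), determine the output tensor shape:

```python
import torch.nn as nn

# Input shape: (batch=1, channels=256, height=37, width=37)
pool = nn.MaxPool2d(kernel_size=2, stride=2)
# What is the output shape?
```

Input: (1, 256, 37, 37) -> Output: (1, 256, 18, 18)

Answer: (1, 256, 18, 18)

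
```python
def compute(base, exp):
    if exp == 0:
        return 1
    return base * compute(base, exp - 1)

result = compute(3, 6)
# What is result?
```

compute(3, 6) = 3 * 3 * 3 * 3 * 3 * 3 = 729

Answer: 729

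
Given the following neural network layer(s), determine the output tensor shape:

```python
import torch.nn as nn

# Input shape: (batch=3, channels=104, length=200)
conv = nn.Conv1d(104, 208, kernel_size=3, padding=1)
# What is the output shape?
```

Input: (3, 104, 200) -> Output: (3, 208, 200)

Answer: (3, 208, 200)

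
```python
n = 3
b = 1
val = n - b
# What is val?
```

Trace:
`n = 3` → n = 3
`b = 1` → b = 1
`val = n - b` → val = 2
So val = 2

Answer: 2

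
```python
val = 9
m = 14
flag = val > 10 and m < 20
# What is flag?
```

Trace:
`val = 9` → val = 9
`m = 14` → m = 14
`flag = val > 10 and m < 20` → flag = False
So flag = False

Answer: False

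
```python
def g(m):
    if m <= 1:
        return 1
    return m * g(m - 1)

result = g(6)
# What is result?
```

g(6) = 6 * 5 * 4 * 3 * 2 * 1 = 720

Answer: 720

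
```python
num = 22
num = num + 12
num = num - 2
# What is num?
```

Trace:
`num = 22` → num = 22
`num = num + 12` → num = 34
`num = num - 2` → num = 32
So num = 32

Answer: 32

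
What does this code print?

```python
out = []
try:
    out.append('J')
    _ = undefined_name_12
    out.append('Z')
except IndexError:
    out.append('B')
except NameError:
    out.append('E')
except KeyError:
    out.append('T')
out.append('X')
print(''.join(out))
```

Execution trace: 'J' (try body) → 'E' (except NameError) → 'X' (after the try/except). Output: JEX

Answer: JEX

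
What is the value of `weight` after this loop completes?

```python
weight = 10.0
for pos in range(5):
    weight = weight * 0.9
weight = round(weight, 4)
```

Exponential decay: 10.0 * 0.9^5
`weight` takes the values: 10.0 → 9.0 → 8.1 → 7.29 → 6.561 → 5.9049

Answer: 5.9049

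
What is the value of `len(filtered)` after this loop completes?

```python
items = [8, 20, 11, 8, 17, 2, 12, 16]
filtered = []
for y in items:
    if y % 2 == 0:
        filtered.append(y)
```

Count even numbers in [8, 20, 11, 8, 17, 2, 12, 16]
`filtered` takes the values: [] → [8] → [8, 20] → [8, 20, 8] → [8, 20, 8, 2] → [8, 20, 8, 2, 12] → [8, 20, 8, 2, 12, 16]
So `len(filtered)` = 6

Answer: 6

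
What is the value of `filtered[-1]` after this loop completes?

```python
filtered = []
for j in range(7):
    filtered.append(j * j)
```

Last element of squares 0 to 6
`filtered` takes the values: [] → [0] → [0, 1] → [0, 1, 4] → [0, 1, 4, 9] → [0, 1, 4, 9, 16] → [0, 1, 4, 9, 16, 25] → [0, 1, 4, 9, 16, 25, 36]
So `filtered[-1]` = 36

Answer: 36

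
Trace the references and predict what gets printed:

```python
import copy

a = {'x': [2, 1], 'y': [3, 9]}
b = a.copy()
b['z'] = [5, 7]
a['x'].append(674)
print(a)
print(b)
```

Key concept: shallow copy of dict with mutable values.
Step by step:
`a = {'x': [2, 1], 'y': [3, 9]}` → a = {'x': [2, 1], 'y': [3, 9]}
`b = a.copy()` → b = {'x': [2, 1], 'y': [3, 9]}
`b['z'] = [5, 7]` → b = {'x': [2, 1], 'y': [3, 9], 'z': [5, 7]}
`a['x'].append(674)` → a = {'x': [2, 1, 674], 'y': [3, 9]}; b = {'x': [2, 1, 674], 'y': [3, 9], 'z': [5, 7]}
`print(a)` → prints {'x': [2, 1, 674], 'y': [3, 9]}
`print(b)` → prints {'x': [2, 1, 674], 'y': [3, 9], 'z': [5, 7]}

Answer:
{'x': [2, 1, 674], 'y': [3, 9]}
{'x': [2, 1, 674], 'y': [3, 9], 'z': [5, 7]}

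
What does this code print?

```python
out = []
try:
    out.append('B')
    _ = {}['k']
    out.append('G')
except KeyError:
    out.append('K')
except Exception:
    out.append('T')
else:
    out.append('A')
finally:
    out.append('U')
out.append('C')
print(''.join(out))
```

Execution trace: 'B' (try body) → 'K' (except KeyError) → 'U' (finally) → 'C' (after the try/except). Output: BKUC

Answer: BKUC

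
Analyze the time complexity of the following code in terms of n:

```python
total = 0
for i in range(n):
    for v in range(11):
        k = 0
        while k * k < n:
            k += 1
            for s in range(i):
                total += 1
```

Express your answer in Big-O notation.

Each loop level contributes: n × 1 × √n × n. Multiplying the contributions gives O(n^2√n).

Answer: O(n^2√n)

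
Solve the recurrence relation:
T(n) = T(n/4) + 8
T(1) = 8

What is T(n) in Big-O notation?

Each step divides n by 4 and adds 8. After log_4(n) steps we reach T(1)=8. So T(n) = 8·log_4(n) + 8 = O(log n).

Answer: O(log n)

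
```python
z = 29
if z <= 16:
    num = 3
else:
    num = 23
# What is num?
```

Trace:
`z = 29` → z = 29
`if z <= 16: ...` → z <= 16 is False, take else branch → num = 23
So num = 23

Answer: 23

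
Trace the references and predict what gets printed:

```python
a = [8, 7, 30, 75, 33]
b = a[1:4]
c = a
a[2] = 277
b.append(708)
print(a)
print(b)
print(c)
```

Key concept: slice vs alias.
Step by step:
`a = [8, 7, 30, 75, 33]` → a = [8, 7, 30, 75, 33]
`b = a[1:4]` → b = [7, 30, 75]
`c = a` → c = [8, 7, 30, 75, 33] (same object as a)
`a[2] = 277` → a = [8, 7, 277, 75, 33] (same object as c); c = [8, 7, 277, 75, 33] (same object as a)
`b.append(708)` → b = [7, 30, 75, 708]
`print(a)` → prints [8, 7, 277, 75, 33]
`print(b)` → prints [7, 30, 75, 708]
`print(c)` → prints [8, 7, 277, 75, 33]

Answer:
[8, 7, 277, 75, 33]
[7, 30, 75, 708]
[8, 7, 277, 75, 33]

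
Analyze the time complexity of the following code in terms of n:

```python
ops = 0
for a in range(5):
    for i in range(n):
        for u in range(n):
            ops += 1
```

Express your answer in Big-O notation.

Each loop level contributes: 1 × n × n. Multiplying the contributions gives O(n^2).

Answer: O(n^2)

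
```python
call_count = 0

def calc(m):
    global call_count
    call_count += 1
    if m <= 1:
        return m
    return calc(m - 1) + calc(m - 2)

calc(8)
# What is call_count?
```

Calls(m) = 1 + Calls(m-1) + Calls(m-2); Calls(0)=Calls(1)=1. For m=8 this gives 67.

Answer: 67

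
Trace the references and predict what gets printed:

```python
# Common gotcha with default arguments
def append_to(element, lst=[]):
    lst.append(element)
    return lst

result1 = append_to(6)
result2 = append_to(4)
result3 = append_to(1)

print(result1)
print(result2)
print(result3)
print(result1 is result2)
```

Key concept: mutable default argument gotcha.
Step by step:
`result1 = append_to(6)` → result1 = [6]
`result2 = append_to(4)` → result1 = [6, 4] (same object as result2); result2 = [6, 4] (same object as result1)
`result3 = append_to(1)` → result1 = [6, 4, 1] (same object as result2, result3); result2 = [6, 4, 1] (same object as result1, result3); result3 = [6, 4, 1] (same object as result1, result2)
`print(result1)` → prints [6, 4, 1]
`print(result2)` → prints [6, 4, 1]
`print(result3)` → prints [6, 4, 1]
`print(result1 is result2)` → prints True

Answer:
[6, 4, 1]
[6, 4, 1]
[6, 4, 1]
True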